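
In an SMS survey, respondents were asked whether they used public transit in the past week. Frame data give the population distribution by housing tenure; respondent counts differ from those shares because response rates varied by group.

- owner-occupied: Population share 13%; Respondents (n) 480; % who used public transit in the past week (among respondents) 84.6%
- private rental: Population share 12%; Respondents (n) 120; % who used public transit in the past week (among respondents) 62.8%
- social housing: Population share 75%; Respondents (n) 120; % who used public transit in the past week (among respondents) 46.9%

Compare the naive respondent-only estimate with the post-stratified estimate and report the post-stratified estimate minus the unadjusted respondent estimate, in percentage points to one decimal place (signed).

Without adjustment, the pooled respondent share is:
  (480/720)×84.6 + (120/720)×62.8 + (120/720)×46.9 = 74.6833%
Post-stratified estimate weights by population shares:
  0.13×84.6 + 0.12×62.8 + 0.75×46.9 = 53.709%
Difference = 53.709 − 74.6833 = -20.9743 pp.

-21.0 percentage points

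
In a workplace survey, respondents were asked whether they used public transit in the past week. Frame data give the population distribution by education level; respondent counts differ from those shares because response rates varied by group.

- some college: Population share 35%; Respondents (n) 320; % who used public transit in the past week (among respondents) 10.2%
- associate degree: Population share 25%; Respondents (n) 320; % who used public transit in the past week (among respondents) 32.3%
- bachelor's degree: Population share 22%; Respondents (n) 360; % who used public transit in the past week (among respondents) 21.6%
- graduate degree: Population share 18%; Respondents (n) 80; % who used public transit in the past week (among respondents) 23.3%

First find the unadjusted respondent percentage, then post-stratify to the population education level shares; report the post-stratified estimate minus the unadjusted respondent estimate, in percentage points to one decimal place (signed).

Naive respondent-only estimate (weights = respondent counts):
  (320/1080)×10.2 + (320/1080)×32.3 + (360/1080)×21.6 + (80/1080)×23.3 = 21.5185%
Post-stratifying to population shares instead:
  0.35×10.2 + 0.25×32.3 + 0.22×21.6 + 0.18×23.3 = 20.591%
Difference = 20.591 − 21.5185 = -0.9275 pp.

-0.9 percentage points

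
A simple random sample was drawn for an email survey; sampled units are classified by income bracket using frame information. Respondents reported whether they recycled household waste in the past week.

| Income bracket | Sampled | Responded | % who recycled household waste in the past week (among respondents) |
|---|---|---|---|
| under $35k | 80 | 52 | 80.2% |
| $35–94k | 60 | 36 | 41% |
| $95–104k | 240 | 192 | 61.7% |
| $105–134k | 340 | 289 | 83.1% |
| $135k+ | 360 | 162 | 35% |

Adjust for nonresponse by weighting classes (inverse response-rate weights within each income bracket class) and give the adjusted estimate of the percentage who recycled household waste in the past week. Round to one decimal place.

59.8%

Response rates by class: under $35k 52/80 = 65%, $35–94k 36/60 = 60%, $95–104k 192/240 = 80%, $105–134k 289/340 = 85%, $135k+ 162/360 = 45%.
Weighting each respondent by the inverse class response rate inflates each class back to its sampled size, so the class weight is n_sampled:
  under $35k: 80 × 80.2 = 6416
  $35–94k: 60 × 41 = 2460
  $95–104k: 240 × 61.7 = 14,808
  $105–134k: 340 × 83.1 = 28254
  $135k+: 360 × 35 = 12,600
Adjusted estimate = 64,538 / 1,080 = 59.7574 → 59.8%.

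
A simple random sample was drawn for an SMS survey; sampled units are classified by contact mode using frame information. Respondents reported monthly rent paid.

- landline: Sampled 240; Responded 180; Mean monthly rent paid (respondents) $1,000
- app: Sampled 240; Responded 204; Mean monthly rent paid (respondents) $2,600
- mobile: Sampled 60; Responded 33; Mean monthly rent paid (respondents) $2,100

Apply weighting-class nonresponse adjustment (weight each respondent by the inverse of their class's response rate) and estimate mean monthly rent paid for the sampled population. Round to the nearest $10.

$1,830

Class response rates: landline 180/240 = 75%, app 204/240 = 85%, mobile 33/60 = 55%.
Each respondent's weight = sampled/responded in their class; summing within a class gives n_sampled, so:
  landline: 240 × 1000 = 240,000
  app: 240 × 2600 = 624,000
  mobile: 60 × 2100 = 126,000
Adjusted estimate = 990,000 / 540 = 1833.33 → $1,830.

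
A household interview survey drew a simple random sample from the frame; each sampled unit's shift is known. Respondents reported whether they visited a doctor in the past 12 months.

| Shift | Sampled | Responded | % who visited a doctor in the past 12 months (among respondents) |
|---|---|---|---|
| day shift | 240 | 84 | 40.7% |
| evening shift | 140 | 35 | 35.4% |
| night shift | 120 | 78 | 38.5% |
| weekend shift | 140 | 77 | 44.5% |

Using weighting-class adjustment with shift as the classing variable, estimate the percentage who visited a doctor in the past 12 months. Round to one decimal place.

40.0%

Class response rates: day shift 84/240 = 35%, evening shift 35/140 = 25%, night shift 78/120 = 65%, weekend shift 77/140 = 55%.
Weighting each respondent by the inverse class response rate inflates each class back to its sampled size, so the class weight is n_sampled:
  day shift: 240 × 40.7 = 9768
  evening shift: 140 × 35.4 = 4956
  night shift: 120 × 38.5 = 4620
  weekend shift: 140 × 44.5 = 6230
Adjusted estimate = 25,574 / 640 = 39.9594 → 40.0%.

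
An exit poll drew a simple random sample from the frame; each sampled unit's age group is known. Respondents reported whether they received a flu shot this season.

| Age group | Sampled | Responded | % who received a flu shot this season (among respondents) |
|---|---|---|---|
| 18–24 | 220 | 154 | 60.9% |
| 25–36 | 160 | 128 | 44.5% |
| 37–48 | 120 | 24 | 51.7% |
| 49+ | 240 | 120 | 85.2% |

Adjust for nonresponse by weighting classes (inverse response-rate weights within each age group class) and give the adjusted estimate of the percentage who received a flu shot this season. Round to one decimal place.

63.7%

Response rates by class: 18–24 154/220 = 70%, 25–36 128/160 = 80%, 37–48 24/120 = 20%, 49+ 120/240 = 50%.
With weight = n_sampled/n_responded per class, the weighted class total is n_sampled:
  18–24: 220 × 60.9 = 13,398
  25–36: 160 × 44.5 = 7120
  37–48: 120 × 51.7 = 6204
  49+: 240 × 85.2 = 20,448
Adjusted estimate = 47,170 / 740 = 63.7432 → 63.7%.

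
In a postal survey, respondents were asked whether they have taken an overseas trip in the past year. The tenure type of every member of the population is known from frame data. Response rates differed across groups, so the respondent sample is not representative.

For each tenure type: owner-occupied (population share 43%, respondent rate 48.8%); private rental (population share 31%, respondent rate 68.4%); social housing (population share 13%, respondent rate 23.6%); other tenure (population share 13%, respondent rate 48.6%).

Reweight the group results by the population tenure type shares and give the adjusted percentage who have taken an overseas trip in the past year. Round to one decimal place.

51.6%

Weight each group's respondent value by its population share:
  owner-occupied: 0.43 × 48.8 = 20.984
  private rental: 0.31 × 68.4 = 21.204
  social housing: 0.13 × 23.6 = 3.068
  other tenure: 0.13 × 48.6 = 6.318
Post-stratified estimate = 51.574 → 51.6%.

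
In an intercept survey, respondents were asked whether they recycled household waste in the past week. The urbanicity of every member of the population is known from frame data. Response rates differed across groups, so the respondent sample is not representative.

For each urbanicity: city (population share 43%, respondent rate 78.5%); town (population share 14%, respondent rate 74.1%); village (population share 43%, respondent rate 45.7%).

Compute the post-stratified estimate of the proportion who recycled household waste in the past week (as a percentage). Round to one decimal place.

63.8%

Weight each group's respondent value by its population share:
  city: 0.43 × 78.5 = 33.755
  town: 0.14 × 74.1 = 10.374
  village: 0.43 × 45.7 = 19.651
Post-stratified estimate = 63.78 → 63.8%.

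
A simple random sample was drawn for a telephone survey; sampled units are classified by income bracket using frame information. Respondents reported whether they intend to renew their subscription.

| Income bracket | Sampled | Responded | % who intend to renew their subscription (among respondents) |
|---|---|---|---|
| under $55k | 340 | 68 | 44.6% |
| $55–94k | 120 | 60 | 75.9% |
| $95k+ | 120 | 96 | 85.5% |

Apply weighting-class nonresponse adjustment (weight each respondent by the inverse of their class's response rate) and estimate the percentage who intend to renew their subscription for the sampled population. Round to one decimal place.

Class response rates: under $55k 68/340 = 20%, $55–94k 60/120 = 50%, $95k+ 96/120 = 80%.
Inverse-response-rate weighting restores each class to its sampled count, so class totals weight by n_sampled:
  under $55k: 340 × 44.6 = 15,164
  $55–94k: 120 × 75.9 = 9108
  $95k+: 120 × 85.5 = 10,260
Adjusted estimate = 34,532 / 580 = 59.5379 → 59.5%.

59.5%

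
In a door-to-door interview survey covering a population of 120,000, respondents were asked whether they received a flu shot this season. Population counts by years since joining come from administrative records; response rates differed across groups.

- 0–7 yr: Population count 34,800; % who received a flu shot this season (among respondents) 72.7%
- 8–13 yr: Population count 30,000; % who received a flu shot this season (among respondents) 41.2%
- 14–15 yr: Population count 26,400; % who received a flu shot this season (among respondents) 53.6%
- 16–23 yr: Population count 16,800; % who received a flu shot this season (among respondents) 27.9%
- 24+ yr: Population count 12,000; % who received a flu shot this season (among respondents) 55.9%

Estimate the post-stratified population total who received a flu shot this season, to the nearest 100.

Estimated count per cell = population count × respondent percentage:
  0–7 yr: 34,800 × 72.7% = 25299.6
  8–13 yr: 30,000 × 41.2% = 12,360
  14–15 yr: 26,400 × 53.6% = 14150.4
  16–23 yr: 16,800 × 27.9% = 4687.2
  24+ yr: 12,000 × 55.9% = 6708
Estimated total = 63205.2 → 63,200.

63,200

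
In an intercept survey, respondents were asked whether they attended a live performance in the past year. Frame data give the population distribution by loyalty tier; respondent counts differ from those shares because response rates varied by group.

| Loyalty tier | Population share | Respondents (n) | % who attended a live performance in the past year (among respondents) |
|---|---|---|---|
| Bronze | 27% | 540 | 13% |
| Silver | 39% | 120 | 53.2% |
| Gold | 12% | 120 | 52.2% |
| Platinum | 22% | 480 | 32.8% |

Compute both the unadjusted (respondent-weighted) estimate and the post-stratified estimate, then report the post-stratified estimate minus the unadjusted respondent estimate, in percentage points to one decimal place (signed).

Without adjustment, the pooled respondent share is:
  (540/1260)×13 + (120/1260)×53.2 + (120/1260)×52.2 + (480/1260)×32.8 = 28.1048%
Post-stratified estimate weights by population shares:
  0.27×13 + 0.39×53.2 + 0.12×52.2 + 0.22×32.8 = 37.738%
Difference = 37.738 − 28.1048 = 9.6332 pp.

+9.6 percentage points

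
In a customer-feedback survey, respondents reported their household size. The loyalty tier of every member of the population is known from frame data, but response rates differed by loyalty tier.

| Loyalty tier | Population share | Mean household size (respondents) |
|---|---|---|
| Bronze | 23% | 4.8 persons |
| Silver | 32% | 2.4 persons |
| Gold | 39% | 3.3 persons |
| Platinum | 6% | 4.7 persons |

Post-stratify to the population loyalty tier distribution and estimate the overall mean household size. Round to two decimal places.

Each cell contributes population-share × respondent value:
  Bronze: 0.23 × 4.8 = 1.104
  Silver: 0.32 × 2.4 = 0.768
  Gold: 0.39 × 3.3 = 1.287
  Platinum: 0.06 × 4.7 = 0.282
Post-stratified estimate = 3.441 → 3.44.

3.44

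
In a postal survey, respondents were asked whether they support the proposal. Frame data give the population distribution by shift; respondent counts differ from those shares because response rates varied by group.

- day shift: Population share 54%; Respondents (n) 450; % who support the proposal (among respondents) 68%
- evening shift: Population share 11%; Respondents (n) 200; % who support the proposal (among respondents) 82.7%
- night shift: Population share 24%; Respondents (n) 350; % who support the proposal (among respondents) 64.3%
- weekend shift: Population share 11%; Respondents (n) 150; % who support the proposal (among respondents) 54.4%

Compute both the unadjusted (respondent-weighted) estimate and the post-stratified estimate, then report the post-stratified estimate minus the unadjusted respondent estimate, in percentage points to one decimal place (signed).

Naive respondent-only estimate (weights = respondent counts):
  (450/1150)×68 + (200/1150)×82.7 + (350/1150)×64.3 + (150/1150)×54.4 = 67.6565%
Reweighting by population shift shares:
  0.54×68 + 0.11×82.7 + 0.24×64.3 + 0.11×54.4 = 67.233%
Difference = 67.233 − 67.6565 = -0.4235 pp.

-0.4 percentage points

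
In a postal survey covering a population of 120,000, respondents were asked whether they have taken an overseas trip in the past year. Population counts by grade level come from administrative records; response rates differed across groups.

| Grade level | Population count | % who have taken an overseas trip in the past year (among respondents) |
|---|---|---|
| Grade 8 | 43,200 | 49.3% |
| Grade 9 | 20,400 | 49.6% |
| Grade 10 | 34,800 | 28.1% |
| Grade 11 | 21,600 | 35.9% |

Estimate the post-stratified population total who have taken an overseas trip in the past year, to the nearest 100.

48,900

Estimated count per cell = population count × respondent percentage:
  Grade 8: 43,200 × 49.3% = 21297.6
  Grade 9: 20,400 × 49.6% = 10118.4
  Grade 10: 34,800 × 28.1% = 9778.8
  Grade 11: 21,600 × 35.9% = 7754.4
Estimated total = 48949.2 → 48,900.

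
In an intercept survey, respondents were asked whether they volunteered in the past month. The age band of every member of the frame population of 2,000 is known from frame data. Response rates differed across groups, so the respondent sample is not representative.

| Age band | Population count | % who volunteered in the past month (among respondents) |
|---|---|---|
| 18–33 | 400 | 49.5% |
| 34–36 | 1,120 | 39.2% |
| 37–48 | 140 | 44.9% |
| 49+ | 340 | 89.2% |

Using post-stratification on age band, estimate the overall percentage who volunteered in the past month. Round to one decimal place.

50.2%

Reweight to the known age band distribution:
  18–33: (400/2,000) × 49.5 = 9.9
  34–36: (1,120/2,000) × 39.2 = 21.952
  37–48: (140/2,000) × 44.9 = 3.143
  49+: (340/2,000) × 89.2 = 15.164
Post-stratified estimate = 50.159 → 50.2%.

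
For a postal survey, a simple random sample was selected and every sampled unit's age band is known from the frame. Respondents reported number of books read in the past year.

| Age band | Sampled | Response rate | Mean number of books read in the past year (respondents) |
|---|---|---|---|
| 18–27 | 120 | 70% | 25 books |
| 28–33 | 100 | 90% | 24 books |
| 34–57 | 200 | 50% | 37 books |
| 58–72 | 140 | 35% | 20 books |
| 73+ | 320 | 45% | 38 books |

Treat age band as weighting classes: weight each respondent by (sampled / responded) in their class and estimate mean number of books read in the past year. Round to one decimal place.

Each respondent's weight = sampled/responded in their class; summing within a class gives n_sampled, so:
  18–27: 120 × 25 = 3000
  28–33: 100 × 24 = 2400
  34–57: 200 × 37 = 7400
  58–72: 140 × 20 = 2800
  73+: 320 × 38 = 12,160
Adjusted estimate = 27,760 / 880 = 31.5455 → 31.5.

31.5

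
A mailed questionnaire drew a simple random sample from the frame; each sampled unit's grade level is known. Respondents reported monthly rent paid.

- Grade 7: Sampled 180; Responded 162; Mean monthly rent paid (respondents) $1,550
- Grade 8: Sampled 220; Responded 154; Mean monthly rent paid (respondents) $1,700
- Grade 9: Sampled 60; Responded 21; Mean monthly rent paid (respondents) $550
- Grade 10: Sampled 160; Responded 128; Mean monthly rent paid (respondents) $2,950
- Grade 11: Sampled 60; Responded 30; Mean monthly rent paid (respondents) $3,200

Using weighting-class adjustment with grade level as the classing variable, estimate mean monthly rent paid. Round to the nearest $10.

Response rates by class: Grade 7 162/180 = 90%, Grade 8 154/220 = 70%, Grade 9 21/60 = 35%, Grade 10 128/160 = 80%, Grade 11 30/60 = 50%.
With weight = n_sampled/n_responded per class, the weighted class total is n_sampled:
  Grade 7: 180 × 1550 = 279,000
  Grade 8: 220 × 1700 = 374,000
  Grade 9: 60 × 550 = 33,000
  Grade 10: 160 × 2950 = 472,000
  Grade 11: 60 × 3200 = 192,000
Adjusted estimate = 1,350,000 / 680 = 1985.29 → $1,990.

$1,990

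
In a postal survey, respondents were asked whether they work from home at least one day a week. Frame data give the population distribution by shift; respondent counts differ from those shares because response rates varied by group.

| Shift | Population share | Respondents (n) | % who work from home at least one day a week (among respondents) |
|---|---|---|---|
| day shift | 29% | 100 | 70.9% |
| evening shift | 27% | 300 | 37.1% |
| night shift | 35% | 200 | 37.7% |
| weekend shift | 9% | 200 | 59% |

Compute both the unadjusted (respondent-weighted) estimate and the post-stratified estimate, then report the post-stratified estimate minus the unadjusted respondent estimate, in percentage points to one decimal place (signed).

+2.1 percentage points

Without adjustment, the pooled respondent share is:
  (100/800)×70.9 + (300/800)×37.1 + (200/800)×37.7 + (200/800)×59 = 46.95%
Reweighting by population shift shares:
  0.29×70.9 + 0.27×37.1 + 0.35×37.7 + 0.09×59 = 49.083%
Difference = 49.083 − 46.95 = 2.133 pp.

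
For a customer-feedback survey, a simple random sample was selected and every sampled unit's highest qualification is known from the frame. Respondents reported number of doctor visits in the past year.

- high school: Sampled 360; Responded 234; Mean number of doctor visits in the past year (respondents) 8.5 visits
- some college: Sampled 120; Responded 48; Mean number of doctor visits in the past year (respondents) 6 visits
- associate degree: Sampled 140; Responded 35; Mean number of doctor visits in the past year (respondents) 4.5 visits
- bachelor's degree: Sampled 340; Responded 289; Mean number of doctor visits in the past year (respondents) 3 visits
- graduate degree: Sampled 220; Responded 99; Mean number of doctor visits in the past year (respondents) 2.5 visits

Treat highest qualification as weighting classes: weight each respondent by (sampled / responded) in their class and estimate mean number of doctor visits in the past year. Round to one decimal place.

5.1

Class response rates: high school 234/360 = 65%, some college 48/120 = 40%, associate degree 35/140 = 25%, bachelor's degree 289/340 = 85%, graduate degree 99/220 = 45%.
With weight = n_sampled/n_responded per class, the weighted class total is n_sampled:
  high school: 360 × 8.5 = 3060
  some college: 120 × 6 = 720
  associate degree: 140 × 4.5 = 630
  bachelor's degree: 340 × 3 = 1020
  graduate degree: 220 × 2.5 = 550
Adjusted estimate = 5980 / 1,180 = 5.0678 → 5.1.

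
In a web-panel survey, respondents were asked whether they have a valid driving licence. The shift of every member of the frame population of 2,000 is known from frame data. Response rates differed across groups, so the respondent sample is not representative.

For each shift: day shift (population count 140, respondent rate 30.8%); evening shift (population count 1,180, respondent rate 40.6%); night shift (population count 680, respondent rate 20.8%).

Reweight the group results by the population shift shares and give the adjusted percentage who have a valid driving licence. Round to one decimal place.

33.2%

Reweight to the known shift distribution:
  day shift: (140/2,000) × 30.8 = 2.156
  evening shift: (1,180/2,000) × 40.6 = 23.954
  night shift: (680/2,000) × 20.8 = 7.072
Post-stratified estimate = 33.182 → 33.2%.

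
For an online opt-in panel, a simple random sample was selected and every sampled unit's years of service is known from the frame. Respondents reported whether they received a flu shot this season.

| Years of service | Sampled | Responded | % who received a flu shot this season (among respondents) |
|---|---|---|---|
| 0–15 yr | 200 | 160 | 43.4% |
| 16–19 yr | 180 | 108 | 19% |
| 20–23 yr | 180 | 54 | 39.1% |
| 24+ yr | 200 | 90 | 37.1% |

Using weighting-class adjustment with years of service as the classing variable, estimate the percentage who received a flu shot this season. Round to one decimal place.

Response rates by class: 0–15 yr 160/200 = 80%, 16–19 yr 108/180 = 60%, 20–23 yr 54/180 = 30%, 24+ yr 90/200 = 45%.
Weighting each respondent by the inverse class response rate inflates each class back to its sampled size, so the class weight is n_sampled:
  0–15 yr: 200 × 43.4 = 8680
  16–19 yr: 180 × 19 = 3420
  20–23 yr: 180 × 39.1 = 7038
  24+ yr: 200 × 37.1 = 7420
Adjusted estimate = 26,558 / 760 = 34.9447 → 34.9%.

34.9%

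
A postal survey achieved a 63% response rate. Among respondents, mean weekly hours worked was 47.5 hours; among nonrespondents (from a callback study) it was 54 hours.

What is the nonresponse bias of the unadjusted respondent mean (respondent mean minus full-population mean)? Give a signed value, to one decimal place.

Nonresponse fraction = 1 − 0.63 = 0.37.
Bias = (nonresponse fraction) × (respondent mean − nonrespondent mean)
     = 0.37 × (47.5 − 54) = 0.37 × -6.5 = -2.405.

-2.4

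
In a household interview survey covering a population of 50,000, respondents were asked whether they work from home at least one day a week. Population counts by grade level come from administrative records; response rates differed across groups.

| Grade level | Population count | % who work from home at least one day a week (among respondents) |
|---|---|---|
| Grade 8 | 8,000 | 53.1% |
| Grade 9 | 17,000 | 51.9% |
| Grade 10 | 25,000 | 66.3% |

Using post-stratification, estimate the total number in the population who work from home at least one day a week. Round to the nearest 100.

Estimated count per cell = population count × respondent percentage:
  Grade 8: 8,000 × 53.1% = 4248
  Grade 9: 17,000 × 51.9% = 8823
  Grade 10: 25,000 × 66.3% = 16,575
Estimated total = 29,646 → 29,600.

29,600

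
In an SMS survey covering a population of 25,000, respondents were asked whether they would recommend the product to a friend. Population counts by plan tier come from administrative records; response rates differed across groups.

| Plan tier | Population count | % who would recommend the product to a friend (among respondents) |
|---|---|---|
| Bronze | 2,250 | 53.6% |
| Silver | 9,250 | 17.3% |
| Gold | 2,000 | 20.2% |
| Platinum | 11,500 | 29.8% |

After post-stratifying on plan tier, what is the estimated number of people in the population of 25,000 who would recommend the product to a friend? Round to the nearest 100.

6,600

Apply each group's respondent rate to its population count:
  Bronze: 2,250 × 53.6% = 1206
  Silver: 9,250 × 17.3% = 1600.25
  Gold: 2,000 × 20.2% = 404
  Platinum: 11,500 × 29.8% = 3427
Estimated total = 6637.25 → 6,600.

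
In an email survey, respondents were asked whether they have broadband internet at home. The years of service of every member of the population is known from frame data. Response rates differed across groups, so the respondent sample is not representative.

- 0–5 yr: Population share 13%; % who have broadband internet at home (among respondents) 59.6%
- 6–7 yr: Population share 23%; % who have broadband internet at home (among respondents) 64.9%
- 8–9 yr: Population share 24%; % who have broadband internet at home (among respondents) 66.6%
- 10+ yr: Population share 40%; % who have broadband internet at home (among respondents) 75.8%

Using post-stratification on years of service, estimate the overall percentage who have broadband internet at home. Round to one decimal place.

69.0%

Weight each group's respondent value by its population share:
  0–5 yr: 0.13 × 59.6 = 7.748
  6–7 yr: 0.23 × 64.9 = 14.927
  8–9 yr: 0.24 × 66.6 = 15.984
  10+ yr: 0.4 × 75.8 = 30.32
Post-stratified estimate = 68.979 → 69.0%.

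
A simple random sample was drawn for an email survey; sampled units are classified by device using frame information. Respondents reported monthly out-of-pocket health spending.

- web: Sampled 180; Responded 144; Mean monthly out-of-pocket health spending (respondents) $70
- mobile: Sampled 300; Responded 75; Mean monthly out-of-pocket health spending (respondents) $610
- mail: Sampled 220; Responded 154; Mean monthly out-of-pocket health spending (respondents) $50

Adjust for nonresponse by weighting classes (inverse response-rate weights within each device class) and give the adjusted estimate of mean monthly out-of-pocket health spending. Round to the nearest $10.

$300

Class response rates: web 144/180 = 80%, mobile 75/300 = 25%, mail 154/220 = 70%.
Inverse-response-rate weighting restores each class to its sampled count, so class totals weight by n_sampled:
  web: 180 × 70 = 12,600
  mobile: 300 × 610 = 183,000
  mail: 220 × 50 = 11,000
Adjusted estimate = 206,600 / 700 = 295.143 → $300.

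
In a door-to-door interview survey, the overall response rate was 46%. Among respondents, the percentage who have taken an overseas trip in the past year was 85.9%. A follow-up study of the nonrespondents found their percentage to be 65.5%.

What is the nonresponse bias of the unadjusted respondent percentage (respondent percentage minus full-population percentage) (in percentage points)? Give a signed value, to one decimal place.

+11.0 percentage points

Nonresponse fraction = 1 − 0.46 = 0.54.
Bias = (nonresponse fraction) × (respondent percentage − nonrespondent percentage)
     = 0.54 × (85.9 − 65.5) = 0.54 × 20.4 = 11.016.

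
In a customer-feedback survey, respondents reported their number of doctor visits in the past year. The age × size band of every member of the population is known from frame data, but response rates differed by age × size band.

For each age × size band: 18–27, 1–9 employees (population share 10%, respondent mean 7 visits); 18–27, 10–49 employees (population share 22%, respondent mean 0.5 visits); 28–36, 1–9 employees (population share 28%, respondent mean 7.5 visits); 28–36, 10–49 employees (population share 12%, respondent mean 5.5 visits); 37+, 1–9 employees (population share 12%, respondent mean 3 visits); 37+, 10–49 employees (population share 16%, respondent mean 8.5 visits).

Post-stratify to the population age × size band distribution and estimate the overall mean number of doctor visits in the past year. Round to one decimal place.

Each cell contributes population-share × respondent value:
  18–27, 1–9 employees: 0.1 × 7 = 0.7
  18–27, 10–49 employees: 0.22 × 0.5 = 0.11
  28–36, 1–9 employees: 0.28 × 7.5 = 2.1
  28–36, 10–49 employees: 0.12 × 5.5 = 0.66
  37+, 1–9 employees: 0.12 × 3 = 0.36
  37+, 10–49 employees: 0.16 × 8.5 = 1.36
Post-stratified estimate = 5.29 → 5.3.

5.3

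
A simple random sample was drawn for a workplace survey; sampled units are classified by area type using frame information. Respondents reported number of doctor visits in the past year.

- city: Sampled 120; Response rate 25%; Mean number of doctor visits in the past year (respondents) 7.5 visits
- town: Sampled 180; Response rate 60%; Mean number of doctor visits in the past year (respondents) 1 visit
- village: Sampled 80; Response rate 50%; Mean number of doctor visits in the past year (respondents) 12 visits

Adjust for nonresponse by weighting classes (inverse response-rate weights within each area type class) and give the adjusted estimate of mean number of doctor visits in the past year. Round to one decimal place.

Inverse-response-rate weighting restores each class to its sampled count, so class totals weight by n_sampled:
  city: 120 × 7.5 = 900
  town: 180 × 1 = 180
  village: 80 × 12 = 960
Adjusted estimate = 2040 / 380 = 5.36842 → 5.4.

5.4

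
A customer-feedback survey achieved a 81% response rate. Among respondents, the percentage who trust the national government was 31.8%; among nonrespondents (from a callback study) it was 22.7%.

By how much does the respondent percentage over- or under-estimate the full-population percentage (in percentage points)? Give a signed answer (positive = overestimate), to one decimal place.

+1.7 percentage points

Nonresponse fraction = 1 − 0.81 = 0.19.
Bias = (nonresponse fraction) × (respondent percentage − nonrespondent percentage)
     = 0.19 × (31.8 − 22.7) = 0.19 × 9.1 = 1.729.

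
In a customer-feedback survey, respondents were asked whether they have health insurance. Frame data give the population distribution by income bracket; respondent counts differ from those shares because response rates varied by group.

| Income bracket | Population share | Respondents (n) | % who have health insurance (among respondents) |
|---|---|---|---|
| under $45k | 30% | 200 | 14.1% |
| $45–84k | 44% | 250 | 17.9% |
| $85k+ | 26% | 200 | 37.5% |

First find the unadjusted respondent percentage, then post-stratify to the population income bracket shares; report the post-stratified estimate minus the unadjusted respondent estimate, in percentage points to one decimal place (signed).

-0.9 percentage points

Unadjusted (pooled respondent) estimate weights by respondent counts:
  (200/650)×14.1 + (250/650)×17.9 + (200/650)×37.5 = 22.7615%
Reweighting by population income bracket shares:
  0.3×14.1 + 0.44×17.9 + 0.26×37.5 = 21.856%
Difference = 21.856 − 22.7615 = -0.9055 pp.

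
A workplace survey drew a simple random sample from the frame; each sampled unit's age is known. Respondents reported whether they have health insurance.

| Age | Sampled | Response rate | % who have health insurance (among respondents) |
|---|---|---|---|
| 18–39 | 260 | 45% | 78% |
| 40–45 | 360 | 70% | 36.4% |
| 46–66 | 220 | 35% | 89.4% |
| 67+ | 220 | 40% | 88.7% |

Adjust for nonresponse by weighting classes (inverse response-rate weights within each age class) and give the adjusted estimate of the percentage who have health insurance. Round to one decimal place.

With weight = n_sampled/n_responded per class, the weighted class total is n_sampled:
  18–39: 260 × 78 = 20,280
  40–45: 360 × 36.4 = 13,104
  46–66: 220 × 89.4 = 19,668
  67+: 220 × 88.7 = 19,514
Adjusted estimate = 72,566 / 1,060 = 68.4585 → 68.5%.

68.5%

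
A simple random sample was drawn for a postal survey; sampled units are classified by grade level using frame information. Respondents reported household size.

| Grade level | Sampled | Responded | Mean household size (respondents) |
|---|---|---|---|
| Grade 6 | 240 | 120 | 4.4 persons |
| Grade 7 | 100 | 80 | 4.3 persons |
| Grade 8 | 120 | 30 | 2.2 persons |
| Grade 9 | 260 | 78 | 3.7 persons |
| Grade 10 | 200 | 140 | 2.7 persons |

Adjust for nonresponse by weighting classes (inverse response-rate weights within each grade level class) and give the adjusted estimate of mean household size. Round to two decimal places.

3.53

Class response rates: Grade 6 120/240 = 50%, Grade 7 80/100 = 80%, Grade 8 30/120 = 25%, Grade 9 78/260 = 30%, Grade 10 140/200 = 70%.
With weight = n_sampled/n_responded per class, the weighted class total is n_sampled:
  Grade 6: 240 × 4.4 = 1056
  Grade 7: 100 × 4.3 = 430
  Grade 8: 120 × 2.2 = 264
  Grade 9: 260 × 3.7 = 962
  Grade 10: 200 × 2.7 = 540
Adjusted estimate = 3252 / 920 = 3.53478 → 3.53.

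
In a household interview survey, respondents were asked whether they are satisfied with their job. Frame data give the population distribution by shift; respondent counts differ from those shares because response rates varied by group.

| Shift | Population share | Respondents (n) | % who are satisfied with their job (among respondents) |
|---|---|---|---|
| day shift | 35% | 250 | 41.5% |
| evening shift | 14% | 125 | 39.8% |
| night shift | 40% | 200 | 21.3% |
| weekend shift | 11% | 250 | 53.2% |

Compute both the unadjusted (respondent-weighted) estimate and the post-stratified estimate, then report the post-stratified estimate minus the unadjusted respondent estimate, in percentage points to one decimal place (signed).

-5.4 percentage points

Without adjustment, the pooled respondent share is:
  (250/825)×41.5 + (125/825)×39.8 + (200/825)×21.3 + (250/825)×53.2 = 39.8909%
Post-stratifying to population shares instead:
  0.35×41.5 + 0.14×39.8 + 0.4×21.3 + 0.11×53.2 = 34.469%
Difference = 34.469 − 39.8909 = -5.4219 pp.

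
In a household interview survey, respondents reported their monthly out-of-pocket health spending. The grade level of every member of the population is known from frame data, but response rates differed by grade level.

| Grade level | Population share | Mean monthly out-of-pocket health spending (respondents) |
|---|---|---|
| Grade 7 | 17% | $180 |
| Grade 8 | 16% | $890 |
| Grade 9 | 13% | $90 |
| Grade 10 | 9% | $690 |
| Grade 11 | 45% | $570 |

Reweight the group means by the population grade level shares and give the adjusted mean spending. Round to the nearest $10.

Weight each group's respondent value by its population share:
  Grade 7: 0.17 × 180 = 30.6
  Grade 8: 0.16 × 890 = 142.4
  Grade 9: 0.13 × 90 = 11.7
  Grade 10: 0.09 × 690 = 62.1
  Grade 11: 0.45 × 570 = 256.5
Post-stratified estimate = 503.3 → $500.

$500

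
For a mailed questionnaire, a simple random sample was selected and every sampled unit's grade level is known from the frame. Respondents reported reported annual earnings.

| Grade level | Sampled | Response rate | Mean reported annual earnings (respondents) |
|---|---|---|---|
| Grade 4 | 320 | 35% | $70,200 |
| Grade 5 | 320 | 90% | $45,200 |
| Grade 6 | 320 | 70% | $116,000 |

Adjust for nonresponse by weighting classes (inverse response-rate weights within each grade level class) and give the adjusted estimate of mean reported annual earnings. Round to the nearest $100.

Weighting each respondent by the inverse class response rate inflates each class back to its sampled size, so the class weight is n_sampled:
  Grade 4: 320 × 70,200 = 22,464,000
  Grade 5: 320 × 45,200 = 14,464,000
  Grade 6: 320 × 116,000 = 37,120,000
Adjusted estimate = 74,048,000 / 960 = 77133.3 → $77,100.

$77,100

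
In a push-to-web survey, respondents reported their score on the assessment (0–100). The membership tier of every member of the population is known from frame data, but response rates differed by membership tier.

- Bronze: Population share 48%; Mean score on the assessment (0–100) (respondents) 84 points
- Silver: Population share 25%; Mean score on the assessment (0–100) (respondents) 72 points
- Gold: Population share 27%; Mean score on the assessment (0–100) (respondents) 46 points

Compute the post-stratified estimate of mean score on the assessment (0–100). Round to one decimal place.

Post-stratification weights by population share, not respondent share:
  Bronze: 0.48 × 84 = 40.32
  Silver: 0.25 × 72 = 18
  Gold: 0.27 × 46 = 12.42
Post-stratified estimate = 70.74 → 70.7.

70.7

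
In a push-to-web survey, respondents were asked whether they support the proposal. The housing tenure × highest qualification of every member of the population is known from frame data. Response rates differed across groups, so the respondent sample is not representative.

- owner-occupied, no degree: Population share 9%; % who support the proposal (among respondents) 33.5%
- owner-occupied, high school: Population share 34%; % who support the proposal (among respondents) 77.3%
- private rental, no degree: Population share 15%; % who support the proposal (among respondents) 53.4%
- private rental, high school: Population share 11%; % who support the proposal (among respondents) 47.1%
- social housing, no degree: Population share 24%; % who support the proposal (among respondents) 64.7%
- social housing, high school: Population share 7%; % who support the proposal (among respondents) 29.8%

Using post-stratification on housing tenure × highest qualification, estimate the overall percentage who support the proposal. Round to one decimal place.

Reweight to the known housing tenure × highest qualification distribution:
  owner-occupied, no degree: 0.09 × 33.5 = 3.015
  owner-occupied, high school: 0.34 × 77.3 = 26.282
  private rental, no degree: 0.15 × 53.4 = 8.01
  private rental, high school: 0.11 × 47.1 = 5.181
  social housing, no degree: 0.24 × 64.7 = 15.528
  social housing, high school: 0.07 × 29.8 = 2.086
Post-stratified estimate = 60.102 → 60.1%.

60.1%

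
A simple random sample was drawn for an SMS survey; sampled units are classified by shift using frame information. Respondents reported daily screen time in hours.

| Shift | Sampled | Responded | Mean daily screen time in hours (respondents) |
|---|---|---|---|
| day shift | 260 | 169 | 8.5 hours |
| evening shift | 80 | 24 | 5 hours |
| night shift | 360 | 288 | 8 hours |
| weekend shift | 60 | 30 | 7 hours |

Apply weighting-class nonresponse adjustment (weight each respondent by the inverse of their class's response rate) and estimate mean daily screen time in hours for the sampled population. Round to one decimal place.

Response rates by class: day shift 169/260 = 65%, evening shift 24/80 = 30%, night shift 288/360 = 80%, weekend shift 30/60 = 50%.
Each respondent's weight = sampled/responded in their class; summing within a class gives n_sampled, so:
  day shift: 260 × 8.5 = 2210
  evening shift: 80 × 5 = 400
  night shift: 360 × 8 = 2880
  weekend shift: 60 × 7 = 420
Adjusted estimate = 5910 / 760 = 7.77632 → 7.8.

7.8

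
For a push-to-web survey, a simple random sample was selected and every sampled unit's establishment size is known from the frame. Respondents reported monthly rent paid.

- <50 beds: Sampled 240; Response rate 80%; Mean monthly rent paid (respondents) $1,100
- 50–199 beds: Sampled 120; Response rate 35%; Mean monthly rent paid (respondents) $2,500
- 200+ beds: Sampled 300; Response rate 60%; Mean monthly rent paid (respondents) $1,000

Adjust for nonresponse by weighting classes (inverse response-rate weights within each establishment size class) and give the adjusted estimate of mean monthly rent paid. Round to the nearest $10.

Each respondent's weight = sampled/responded in their class; summing within a class gives n_sampled, so:
  <50 beds: 240 × 1100 = 264,000
  50–199 beds: 120 × 2500 = 300,000
  200+ beds: 300 × 1000 = 300,000
Adjusted estimate = 864,000 / 660 = 1309.09 → $1,310.

$1,310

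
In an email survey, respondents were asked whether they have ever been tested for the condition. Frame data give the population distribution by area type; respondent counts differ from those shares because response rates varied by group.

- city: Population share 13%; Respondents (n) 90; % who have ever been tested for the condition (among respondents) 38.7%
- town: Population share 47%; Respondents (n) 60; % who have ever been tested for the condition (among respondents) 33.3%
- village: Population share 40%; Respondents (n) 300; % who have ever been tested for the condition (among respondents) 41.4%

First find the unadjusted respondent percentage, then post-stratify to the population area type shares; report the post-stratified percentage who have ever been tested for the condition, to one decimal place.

Naive respondent-only estimate (weights = respondent counts):
  (90/450)×38.7 + (60/450)×33.3 + (300/450)×41.4 = 39.78%
Post-stratifying to population shares instead:
  0.13×38.7 + 0.47×33.3 + 0.4×41.4 = 37.242%

37.2%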